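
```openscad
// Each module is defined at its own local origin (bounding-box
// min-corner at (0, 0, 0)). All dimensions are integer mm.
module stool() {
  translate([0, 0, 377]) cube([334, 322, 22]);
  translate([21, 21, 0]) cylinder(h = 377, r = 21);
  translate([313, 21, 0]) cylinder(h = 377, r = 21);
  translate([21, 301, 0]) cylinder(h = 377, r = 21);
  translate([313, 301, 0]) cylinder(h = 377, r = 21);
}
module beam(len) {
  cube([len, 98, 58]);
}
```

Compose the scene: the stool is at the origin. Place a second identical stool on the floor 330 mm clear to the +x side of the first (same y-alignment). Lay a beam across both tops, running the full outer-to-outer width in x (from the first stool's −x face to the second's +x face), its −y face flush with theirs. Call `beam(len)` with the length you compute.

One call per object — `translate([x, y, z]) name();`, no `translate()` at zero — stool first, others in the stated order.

stool();
translate([664, 0, 0]) stool();
translate([0, 0, 399]) beam(998);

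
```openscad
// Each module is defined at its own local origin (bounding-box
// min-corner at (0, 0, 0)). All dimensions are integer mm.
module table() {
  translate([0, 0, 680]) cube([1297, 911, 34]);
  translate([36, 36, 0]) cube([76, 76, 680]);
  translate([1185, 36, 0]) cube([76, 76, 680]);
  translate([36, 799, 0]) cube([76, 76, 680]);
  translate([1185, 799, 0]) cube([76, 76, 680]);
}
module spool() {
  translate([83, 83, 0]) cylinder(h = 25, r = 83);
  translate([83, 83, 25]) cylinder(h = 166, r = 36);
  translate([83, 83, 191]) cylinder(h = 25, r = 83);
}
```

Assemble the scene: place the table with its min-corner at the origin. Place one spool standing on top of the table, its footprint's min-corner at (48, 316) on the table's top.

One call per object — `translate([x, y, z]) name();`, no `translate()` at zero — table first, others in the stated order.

table();
translate([48, 316, 714]) spool();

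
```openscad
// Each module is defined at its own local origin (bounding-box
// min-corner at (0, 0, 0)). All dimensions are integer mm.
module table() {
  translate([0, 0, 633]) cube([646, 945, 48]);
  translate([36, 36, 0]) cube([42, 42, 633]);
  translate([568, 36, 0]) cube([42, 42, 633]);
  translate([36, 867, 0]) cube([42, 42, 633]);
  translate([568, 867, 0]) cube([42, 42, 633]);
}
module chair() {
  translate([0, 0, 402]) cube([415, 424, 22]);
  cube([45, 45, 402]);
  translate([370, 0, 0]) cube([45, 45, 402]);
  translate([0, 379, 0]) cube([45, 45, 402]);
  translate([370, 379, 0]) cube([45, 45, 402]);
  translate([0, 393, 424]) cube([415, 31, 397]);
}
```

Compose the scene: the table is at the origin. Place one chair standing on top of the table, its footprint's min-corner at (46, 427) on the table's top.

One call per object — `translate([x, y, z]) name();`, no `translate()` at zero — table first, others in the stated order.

table();
translate([46, 427, 681]) chair();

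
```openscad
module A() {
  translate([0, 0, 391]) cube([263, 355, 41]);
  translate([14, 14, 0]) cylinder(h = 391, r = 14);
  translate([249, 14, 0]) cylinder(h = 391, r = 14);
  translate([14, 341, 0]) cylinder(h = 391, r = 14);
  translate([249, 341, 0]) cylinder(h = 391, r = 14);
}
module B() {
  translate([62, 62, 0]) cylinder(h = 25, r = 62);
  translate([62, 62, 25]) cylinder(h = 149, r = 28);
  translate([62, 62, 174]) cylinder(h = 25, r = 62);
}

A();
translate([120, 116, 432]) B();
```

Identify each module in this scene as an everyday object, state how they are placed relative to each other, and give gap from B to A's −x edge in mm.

A is a stool. B is a spool. The spool is on top of the stool. The gap from the spool to the stool's −x edge is 120 mm.

The spool's min-x is at 120; the stool's min-x is 0; gap = 120 mm.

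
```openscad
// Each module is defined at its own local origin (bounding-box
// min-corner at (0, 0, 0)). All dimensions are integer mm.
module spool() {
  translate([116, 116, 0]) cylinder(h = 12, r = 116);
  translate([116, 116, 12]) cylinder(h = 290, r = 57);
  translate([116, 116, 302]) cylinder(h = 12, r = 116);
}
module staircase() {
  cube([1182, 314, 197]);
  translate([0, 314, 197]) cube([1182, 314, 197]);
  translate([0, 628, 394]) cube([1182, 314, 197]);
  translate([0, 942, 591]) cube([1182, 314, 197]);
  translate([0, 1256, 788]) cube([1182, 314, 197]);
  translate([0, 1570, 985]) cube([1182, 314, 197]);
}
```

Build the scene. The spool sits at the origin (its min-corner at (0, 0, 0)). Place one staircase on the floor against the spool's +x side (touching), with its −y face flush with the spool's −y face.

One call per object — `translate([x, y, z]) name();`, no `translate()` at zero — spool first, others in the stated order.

spool();
translate([232, 0, 0]) staircase();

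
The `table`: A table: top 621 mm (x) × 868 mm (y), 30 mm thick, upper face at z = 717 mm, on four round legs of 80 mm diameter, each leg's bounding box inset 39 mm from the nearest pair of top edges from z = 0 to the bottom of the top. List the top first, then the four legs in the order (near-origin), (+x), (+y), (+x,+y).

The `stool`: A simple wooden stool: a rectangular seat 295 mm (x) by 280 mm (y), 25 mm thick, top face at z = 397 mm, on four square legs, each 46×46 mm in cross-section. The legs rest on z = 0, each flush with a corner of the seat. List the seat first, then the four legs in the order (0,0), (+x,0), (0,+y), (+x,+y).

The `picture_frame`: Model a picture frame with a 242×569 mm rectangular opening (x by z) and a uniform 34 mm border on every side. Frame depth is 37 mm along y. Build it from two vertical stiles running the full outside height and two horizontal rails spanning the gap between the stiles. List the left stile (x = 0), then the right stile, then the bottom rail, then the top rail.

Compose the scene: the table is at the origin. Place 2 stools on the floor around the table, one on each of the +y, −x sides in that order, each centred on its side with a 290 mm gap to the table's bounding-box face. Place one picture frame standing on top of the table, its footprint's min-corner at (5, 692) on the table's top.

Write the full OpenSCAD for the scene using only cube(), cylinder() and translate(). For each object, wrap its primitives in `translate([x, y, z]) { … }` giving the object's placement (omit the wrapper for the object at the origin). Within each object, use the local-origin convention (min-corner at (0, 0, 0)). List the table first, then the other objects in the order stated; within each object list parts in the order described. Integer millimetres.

translate([0, 0, 687]) cube([621, 868, 30]);
translate([79, 79, 0]) cylinder(h = 687, r = 40);
translate([542, 79, 0]) cylinder(h = 687, r = 40);
translate([79, 789, 0]) cylinder(h = 687, r = 40);
translate([542, 789, 0]) cylinder(h = 687, r = 40);
translate([163, 1158, 0]) {
  translate([0, 0, 372]) cube([295, 280, 25]);
  cube([46, 46, 372]);
  translate([249, 0, 0]) cube([46, 46, 372]);
  translate([0, 234, 0]) cube([46, 46, 372]);
  translate([249, 234, 0]) cube([46, 46, 372]);
}
translate([-585, 294, 0]) {
  translate([0, 0, 372]) cube([295, 280, 25]);
  cube([46, 46, 372]);
  translate([249, 0, 0]) cube([46, 46, 372]);
  translate([0, 234, 0]) cube([46, 46, 372]);
  translate([249, 234, 0]) cube([46, 46, 372]);
}
translate([5, 692, 717]) {
  cube([34, 37, 637]);
  translate([276, 0, 0]) cube([34, 37, 637]);
  translate([34, 0, 0]) cube([242, 37, 34]);
  translate([34, 0, 603]) cube([242, 37, 34]);
}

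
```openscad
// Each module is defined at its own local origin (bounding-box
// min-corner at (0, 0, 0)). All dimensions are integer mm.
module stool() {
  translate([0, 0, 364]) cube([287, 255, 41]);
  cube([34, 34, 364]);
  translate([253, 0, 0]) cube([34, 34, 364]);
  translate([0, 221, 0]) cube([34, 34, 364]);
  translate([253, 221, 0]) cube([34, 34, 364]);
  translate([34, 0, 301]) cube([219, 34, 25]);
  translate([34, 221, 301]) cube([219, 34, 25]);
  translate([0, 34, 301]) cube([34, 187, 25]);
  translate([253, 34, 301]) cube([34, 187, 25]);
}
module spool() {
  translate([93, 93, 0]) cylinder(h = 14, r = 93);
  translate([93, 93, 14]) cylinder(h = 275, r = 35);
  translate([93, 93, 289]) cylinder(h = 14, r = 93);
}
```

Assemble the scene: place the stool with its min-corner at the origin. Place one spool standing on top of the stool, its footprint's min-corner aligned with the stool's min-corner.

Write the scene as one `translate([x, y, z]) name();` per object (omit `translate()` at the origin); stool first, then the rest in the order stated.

stool();
translate([0, 0, 405]) spool();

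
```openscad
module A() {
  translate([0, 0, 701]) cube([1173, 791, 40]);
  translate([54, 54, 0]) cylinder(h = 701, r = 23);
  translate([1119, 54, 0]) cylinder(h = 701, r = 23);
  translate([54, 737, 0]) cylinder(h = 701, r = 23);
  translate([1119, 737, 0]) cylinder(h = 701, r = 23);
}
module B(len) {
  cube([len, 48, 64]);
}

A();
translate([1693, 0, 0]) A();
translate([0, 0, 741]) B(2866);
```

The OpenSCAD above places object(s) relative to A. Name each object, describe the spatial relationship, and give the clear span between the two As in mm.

Second table starts at x = 1693; first ends at x = 1173; clear span = 1693 − 1173 = 520 mm.

A is a table. B is a beam. A beam spans the tops of two tables. The clear span between the two tables is 520 mm.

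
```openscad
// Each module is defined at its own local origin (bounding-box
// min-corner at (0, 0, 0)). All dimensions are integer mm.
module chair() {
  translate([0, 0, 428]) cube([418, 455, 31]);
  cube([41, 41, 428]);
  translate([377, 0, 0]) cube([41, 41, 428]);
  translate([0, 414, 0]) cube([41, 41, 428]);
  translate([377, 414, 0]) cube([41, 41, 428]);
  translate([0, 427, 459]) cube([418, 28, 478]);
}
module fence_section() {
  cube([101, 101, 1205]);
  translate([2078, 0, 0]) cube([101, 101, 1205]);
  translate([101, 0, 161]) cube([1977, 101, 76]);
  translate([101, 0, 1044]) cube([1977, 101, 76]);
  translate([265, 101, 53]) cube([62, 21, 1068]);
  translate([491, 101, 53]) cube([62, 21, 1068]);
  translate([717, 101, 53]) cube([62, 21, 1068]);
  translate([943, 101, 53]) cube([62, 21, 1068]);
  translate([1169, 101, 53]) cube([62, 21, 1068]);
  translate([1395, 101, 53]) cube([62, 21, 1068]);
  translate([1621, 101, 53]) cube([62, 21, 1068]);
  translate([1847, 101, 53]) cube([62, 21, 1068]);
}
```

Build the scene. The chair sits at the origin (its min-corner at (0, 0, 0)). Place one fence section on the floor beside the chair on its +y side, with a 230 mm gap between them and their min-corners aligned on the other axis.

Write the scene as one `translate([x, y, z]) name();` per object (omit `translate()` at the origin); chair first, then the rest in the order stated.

chair();
translate([0, 685, 0]) fence_section();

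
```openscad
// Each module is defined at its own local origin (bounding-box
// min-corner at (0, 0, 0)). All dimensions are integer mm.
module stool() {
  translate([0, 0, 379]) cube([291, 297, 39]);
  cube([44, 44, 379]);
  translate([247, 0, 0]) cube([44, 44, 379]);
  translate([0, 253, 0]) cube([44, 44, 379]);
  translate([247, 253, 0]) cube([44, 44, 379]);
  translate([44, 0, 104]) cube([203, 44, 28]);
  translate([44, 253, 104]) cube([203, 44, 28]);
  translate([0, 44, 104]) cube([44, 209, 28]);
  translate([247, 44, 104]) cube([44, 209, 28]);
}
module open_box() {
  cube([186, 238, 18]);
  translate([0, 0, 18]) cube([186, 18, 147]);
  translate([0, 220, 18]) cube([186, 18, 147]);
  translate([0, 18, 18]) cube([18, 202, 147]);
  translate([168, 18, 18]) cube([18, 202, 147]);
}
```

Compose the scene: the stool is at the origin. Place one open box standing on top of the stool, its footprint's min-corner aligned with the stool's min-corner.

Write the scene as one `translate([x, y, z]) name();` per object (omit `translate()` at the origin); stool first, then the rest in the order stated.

stool();
translate([0, 0, 418]) open_box();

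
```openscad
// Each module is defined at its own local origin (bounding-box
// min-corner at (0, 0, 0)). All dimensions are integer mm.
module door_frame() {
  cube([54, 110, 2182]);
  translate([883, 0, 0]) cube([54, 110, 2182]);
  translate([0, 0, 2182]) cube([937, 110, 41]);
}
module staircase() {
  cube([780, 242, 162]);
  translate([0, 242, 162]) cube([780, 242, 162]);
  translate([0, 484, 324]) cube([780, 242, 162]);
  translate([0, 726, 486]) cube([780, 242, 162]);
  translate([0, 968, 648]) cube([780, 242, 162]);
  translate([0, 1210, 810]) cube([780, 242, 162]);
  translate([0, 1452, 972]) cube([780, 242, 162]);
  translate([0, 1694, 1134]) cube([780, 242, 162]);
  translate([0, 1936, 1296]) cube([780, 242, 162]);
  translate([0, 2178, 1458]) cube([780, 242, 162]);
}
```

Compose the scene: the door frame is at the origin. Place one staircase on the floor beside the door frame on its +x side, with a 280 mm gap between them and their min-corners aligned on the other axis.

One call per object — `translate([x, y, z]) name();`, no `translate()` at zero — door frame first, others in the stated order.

door_frame();
translate([1217, 0, 0]) staircase();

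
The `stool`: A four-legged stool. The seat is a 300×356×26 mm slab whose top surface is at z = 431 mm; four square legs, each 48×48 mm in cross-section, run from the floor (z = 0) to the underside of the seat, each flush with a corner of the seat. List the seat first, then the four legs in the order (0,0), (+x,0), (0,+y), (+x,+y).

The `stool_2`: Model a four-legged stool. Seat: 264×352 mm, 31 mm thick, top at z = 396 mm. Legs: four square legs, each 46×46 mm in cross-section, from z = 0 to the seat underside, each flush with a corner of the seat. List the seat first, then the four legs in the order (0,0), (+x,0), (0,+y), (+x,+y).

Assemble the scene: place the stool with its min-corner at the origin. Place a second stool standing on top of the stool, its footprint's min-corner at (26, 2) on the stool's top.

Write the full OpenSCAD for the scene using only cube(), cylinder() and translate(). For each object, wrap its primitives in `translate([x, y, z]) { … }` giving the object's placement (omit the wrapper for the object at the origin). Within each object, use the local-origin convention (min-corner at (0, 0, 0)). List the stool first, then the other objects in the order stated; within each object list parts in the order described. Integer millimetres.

translate([0, 0, 405]) cube([300, 356, 26]);
cube([48, 48, 405]);
translate([252, 0, 0]) cube([48, 48, 405]);
translate([0, 308, 0]) cube([48, 48, 405]);
translate([252, 308, 0]) cube([48, 48, 405]);
translate([26, 2, 431]) {
  translate([0, 0, 365]) cube([264, 352, 31]);
  cube([46, 46, 365]);
  translate([218, 0, 0]) cube([46, 46, 365]);
  translate([0, 306, 0]) cube([46, 46, 365]);
  translate([218, 306, 0]) cube([46, 46, 365]);
}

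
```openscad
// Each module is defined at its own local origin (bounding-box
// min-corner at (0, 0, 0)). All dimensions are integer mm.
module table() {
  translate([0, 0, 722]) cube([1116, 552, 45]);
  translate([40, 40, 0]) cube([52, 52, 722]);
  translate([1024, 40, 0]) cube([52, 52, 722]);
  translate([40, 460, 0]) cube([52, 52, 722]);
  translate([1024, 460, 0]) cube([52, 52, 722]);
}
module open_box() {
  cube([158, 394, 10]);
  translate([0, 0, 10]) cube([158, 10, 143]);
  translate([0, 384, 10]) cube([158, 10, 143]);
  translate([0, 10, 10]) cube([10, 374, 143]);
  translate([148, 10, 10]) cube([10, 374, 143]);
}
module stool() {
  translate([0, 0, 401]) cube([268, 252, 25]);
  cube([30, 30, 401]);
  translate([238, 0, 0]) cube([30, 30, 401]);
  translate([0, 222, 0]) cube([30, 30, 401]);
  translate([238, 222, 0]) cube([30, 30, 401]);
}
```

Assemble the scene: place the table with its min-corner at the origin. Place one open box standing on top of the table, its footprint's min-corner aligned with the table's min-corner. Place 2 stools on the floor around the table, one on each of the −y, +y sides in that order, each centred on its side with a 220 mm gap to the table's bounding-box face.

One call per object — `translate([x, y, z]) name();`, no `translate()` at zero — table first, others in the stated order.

table();
translate([0, 0, 767]) open_box();
translate([424, -472, 0]) stool();
translate([424, 772, 0]) stool();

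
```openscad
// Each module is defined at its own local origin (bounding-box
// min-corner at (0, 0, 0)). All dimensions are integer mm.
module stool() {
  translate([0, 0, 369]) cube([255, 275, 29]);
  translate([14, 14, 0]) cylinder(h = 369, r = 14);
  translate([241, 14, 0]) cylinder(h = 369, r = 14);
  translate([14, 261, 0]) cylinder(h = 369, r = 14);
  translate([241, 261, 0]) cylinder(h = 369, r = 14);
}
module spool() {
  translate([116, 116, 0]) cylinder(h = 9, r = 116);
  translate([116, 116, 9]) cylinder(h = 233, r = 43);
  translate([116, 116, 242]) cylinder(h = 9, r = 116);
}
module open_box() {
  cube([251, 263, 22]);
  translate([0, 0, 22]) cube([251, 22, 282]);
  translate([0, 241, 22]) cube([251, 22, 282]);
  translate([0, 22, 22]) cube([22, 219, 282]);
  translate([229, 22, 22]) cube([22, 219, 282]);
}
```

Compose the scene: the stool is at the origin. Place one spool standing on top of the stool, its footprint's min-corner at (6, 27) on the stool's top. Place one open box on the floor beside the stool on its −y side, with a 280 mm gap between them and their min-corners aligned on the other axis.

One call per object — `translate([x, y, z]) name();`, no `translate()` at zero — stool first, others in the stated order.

stool();
translate([6, 27, 398]) spool();
translate([0, -543, 0]) open_box();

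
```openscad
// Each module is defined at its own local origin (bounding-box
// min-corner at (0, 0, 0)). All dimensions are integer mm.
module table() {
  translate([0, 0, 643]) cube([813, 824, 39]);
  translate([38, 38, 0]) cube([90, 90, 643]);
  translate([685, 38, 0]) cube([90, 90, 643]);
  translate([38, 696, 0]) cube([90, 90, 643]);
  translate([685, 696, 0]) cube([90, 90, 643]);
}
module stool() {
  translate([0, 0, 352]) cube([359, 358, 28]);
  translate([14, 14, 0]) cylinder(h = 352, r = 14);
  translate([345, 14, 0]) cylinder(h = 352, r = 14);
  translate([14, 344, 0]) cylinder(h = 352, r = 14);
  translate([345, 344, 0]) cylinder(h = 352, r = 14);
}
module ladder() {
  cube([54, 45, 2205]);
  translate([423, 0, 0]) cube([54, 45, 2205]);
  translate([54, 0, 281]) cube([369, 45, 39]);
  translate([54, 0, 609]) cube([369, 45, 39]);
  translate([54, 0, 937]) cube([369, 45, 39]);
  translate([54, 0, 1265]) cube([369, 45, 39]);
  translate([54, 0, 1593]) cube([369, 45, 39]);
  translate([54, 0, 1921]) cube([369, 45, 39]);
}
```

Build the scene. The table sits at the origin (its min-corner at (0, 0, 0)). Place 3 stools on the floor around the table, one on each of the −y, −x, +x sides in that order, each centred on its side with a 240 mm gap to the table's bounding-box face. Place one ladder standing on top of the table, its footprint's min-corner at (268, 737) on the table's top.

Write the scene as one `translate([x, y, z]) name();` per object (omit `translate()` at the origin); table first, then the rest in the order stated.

table();
translate([227, -598, 0]) stool();
translate([-599, 233, 0]) stool();
translate([1053, 233, 0]) stool();
translate([268, 737, 682]) ladder();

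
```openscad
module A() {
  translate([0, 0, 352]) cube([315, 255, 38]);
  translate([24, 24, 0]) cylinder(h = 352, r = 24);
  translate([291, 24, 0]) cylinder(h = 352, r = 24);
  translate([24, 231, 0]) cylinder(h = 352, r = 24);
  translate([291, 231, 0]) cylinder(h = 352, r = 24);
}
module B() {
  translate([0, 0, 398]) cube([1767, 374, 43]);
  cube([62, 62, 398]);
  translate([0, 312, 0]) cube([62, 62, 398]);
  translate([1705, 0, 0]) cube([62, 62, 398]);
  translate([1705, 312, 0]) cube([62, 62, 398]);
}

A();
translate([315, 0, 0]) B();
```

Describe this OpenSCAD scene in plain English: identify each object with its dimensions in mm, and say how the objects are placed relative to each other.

A is a simple wooden stool: a rectangular seat 315 mm (x) by 255 mm (y), 38 mm thick, top face at z = 390 mm, on four round legs, each 48 mm in diameter. The legs rest on z = 0, each leg's axis is inset half a diameter from the nearest pair of seat edges (so the leg's bounding box is flush with the corner).

B is a bench: a 1767×374 mm seat slab, 43 mm thick, top at z = 441 mm, on four 62×62 mm square legs flush with the seat corners and standing on z = 0.

The bench is against the stool's +x side, with their −y faces flush.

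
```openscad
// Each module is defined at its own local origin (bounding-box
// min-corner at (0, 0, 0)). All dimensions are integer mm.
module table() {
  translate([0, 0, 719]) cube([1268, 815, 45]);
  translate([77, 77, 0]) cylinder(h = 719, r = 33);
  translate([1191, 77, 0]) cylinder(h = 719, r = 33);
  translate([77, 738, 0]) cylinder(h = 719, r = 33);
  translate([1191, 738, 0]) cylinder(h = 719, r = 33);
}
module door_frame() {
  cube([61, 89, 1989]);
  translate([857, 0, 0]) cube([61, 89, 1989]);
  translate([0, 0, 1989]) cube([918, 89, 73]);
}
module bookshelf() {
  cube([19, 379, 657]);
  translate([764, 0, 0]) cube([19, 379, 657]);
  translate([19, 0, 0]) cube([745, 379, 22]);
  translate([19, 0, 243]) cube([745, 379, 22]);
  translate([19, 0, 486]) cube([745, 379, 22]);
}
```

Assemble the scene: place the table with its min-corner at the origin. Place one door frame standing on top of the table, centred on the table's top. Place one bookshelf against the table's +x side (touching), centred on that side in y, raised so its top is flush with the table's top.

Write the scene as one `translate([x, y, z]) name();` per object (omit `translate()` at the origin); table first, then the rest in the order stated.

table();
translate([175, 363, 764]) door_frame();
translate([1268, 218, 107]) bookshelf();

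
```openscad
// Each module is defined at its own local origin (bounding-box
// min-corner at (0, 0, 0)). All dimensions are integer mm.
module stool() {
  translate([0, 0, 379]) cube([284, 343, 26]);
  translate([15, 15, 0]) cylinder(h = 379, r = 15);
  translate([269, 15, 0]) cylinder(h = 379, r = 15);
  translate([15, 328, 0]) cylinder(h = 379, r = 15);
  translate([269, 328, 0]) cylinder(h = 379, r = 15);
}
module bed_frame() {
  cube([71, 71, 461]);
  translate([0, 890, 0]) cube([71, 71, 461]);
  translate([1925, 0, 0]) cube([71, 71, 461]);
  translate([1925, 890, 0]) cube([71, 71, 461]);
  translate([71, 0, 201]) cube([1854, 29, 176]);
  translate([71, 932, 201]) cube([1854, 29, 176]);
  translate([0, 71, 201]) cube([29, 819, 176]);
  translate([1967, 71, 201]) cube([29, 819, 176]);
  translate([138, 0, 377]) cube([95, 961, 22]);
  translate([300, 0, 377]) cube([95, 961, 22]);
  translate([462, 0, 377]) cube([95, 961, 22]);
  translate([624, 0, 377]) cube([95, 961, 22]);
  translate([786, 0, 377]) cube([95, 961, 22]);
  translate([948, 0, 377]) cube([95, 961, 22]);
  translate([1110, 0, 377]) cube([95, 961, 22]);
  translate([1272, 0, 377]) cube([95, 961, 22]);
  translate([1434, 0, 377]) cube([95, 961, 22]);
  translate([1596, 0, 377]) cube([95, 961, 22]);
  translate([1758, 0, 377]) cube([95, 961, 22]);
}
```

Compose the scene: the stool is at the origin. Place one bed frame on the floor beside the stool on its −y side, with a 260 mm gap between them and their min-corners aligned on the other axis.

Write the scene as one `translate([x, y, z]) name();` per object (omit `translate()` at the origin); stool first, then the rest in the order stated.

stool();
translate([0, -1221, 0]) bed_frame();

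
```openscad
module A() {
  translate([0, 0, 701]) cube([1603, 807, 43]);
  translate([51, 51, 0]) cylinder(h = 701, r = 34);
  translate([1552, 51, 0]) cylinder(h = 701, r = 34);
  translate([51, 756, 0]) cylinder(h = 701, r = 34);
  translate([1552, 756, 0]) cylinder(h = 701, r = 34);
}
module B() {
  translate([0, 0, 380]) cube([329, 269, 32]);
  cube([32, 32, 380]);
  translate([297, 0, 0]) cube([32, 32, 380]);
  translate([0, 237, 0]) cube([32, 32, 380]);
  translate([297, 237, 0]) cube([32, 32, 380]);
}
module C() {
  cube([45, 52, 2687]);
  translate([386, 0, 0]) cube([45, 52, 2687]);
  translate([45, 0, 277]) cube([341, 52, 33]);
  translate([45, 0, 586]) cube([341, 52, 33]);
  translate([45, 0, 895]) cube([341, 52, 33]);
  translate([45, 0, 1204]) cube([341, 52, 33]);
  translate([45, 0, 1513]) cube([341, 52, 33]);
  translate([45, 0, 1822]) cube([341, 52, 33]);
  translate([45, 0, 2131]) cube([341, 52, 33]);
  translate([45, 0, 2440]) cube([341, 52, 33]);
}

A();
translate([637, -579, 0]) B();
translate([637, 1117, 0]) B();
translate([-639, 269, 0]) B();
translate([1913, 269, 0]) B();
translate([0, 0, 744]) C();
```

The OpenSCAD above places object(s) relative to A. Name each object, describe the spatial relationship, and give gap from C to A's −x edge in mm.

A is a table. B is a stool. C is a ladder. Four stools sit around the table at the −y, +y, −x, +x sides. The ladder is on top of the table. The gap from the ladder to the table's −x edge is 0 mm.

The ladder's min-x is at 0; the table's min-x is 0; gap = 0 mm.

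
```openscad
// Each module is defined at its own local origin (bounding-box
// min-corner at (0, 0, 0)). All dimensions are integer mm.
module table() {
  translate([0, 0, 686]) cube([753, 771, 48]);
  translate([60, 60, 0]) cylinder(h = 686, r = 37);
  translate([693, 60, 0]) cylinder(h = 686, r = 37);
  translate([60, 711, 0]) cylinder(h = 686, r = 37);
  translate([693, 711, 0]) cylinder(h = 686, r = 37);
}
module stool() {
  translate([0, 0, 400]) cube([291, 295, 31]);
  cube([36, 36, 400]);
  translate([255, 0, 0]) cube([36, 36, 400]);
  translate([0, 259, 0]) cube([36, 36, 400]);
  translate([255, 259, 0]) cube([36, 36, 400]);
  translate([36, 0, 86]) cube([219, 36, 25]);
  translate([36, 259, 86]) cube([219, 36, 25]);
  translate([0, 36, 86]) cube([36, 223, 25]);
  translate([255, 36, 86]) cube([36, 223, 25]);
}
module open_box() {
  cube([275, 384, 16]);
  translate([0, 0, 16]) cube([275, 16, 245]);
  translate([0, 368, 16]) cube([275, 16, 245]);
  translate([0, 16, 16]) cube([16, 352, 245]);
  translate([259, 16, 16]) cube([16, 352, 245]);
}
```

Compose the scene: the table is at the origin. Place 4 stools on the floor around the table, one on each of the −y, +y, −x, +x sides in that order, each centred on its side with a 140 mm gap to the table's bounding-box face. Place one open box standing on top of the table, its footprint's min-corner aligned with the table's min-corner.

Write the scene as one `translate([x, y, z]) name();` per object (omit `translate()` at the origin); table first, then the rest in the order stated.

table();
translate([231, -435, 0]) stool();
translate([231, 911, 0]) stool();
translate([-431, 238, 0]) stool();
translate([893, 238, 0]) stool();
translate([0, 0, 734]) open_box();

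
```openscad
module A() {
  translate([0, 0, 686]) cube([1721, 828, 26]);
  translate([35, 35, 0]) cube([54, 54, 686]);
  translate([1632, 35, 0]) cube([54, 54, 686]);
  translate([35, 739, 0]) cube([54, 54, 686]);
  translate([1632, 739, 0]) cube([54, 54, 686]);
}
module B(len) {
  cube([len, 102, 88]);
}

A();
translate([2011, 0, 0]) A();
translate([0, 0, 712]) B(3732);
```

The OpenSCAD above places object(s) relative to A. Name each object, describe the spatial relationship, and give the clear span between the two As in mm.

A is a table. B is a beam. A beam spans the tops of two tables. The clear span between the two tables is 290 mm.

Second table starts at x = 2011; first ends at x = 1721; clear span = 2011 − 1721 = 290 mm.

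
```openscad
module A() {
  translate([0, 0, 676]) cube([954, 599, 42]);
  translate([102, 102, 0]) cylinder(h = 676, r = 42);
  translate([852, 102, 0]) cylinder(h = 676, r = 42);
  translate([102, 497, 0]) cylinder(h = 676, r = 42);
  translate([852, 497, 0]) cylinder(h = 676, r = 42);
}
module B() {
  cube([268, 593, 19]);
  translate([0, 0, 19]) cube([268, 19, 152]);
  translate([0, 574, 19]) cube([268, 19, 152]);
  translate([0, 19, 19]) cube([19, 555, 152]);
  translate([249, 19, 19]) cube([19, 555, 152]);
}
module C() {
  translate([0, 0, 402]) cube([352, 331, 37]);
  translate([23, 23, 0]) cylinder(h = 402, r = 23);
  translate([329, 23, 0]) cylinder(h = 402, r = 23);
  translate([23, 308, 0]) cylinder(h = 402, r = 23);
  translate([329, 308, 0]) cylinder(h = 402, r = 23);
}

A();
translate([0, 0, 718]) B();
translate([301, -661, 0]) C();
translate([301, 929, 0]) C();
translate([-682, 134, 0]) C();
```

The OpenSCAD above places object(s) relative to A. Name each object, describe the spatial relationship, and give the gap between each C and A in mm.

A is a table. B is an open box. C is a stool. The open box is on top of the table. Three stools sit around the table at the −y, +y, −x sides. The gap between each stool and the table is 330 mm.

Each stool's nearest face is 330 mm from the table's bounding box.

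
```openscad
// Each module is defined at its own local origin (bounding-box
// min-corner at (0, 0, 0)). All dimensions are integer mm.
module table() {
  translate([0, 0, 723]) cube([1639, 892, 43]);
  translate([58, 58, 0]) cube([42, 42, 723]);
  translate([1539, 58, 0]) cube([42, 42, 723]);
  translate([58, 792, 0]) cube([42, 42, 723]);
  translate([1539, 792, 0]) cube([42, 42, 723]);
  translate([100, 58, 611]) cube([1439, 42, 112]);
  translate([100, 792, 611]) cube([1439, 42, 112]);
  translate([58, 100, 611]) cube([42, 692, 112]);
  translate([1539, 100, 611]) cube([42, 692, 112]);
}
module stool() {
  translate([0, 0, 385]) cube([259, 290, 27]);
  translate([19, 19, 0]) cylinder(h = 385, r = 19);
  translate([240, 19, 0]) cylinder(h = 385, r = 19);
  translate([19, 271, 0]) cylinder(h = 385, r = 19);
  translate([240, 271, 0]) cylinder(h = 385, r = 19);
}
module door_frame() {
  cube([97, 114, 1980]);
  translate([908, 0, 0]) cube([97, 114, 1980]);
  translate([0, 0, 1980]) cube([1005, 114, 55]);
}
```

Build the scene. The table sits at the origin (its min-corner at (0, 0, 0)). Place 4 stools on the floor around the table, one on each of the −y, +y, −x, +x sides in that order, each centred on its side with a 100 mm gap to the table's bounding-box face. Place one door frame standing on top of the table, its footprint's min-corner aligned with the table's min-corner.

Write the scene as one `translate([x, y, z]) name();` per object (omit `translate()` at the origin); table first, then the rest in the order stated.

table();
translate([690, -390, 0]) stool();
translate([690, 992, 0]) stool();
translate([-359, 301, 0]) stool();
translate([1739, 301, 0]) stool();
translate([0, 0, 766]) door_frame();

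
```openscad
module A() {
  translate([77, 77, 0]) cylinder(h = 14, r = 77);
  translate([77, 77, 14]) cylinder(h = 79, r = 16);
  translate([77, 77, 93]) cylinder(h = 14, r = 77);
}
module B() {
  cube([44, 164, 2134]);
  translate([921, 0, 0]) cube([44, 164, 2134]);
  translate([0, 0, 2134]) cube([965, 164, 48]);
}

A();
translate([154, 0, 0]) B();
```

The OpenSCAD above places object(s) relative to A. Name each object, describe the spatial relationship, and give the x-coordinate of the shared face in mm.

The spool's +x face and the door frame's −x face are both at x = 154 mm.

A is a spool. B is a door frame. The door frame is against the spool's +x side, with their −y faces flush. The x-coordinate of the shared face is 154 mm.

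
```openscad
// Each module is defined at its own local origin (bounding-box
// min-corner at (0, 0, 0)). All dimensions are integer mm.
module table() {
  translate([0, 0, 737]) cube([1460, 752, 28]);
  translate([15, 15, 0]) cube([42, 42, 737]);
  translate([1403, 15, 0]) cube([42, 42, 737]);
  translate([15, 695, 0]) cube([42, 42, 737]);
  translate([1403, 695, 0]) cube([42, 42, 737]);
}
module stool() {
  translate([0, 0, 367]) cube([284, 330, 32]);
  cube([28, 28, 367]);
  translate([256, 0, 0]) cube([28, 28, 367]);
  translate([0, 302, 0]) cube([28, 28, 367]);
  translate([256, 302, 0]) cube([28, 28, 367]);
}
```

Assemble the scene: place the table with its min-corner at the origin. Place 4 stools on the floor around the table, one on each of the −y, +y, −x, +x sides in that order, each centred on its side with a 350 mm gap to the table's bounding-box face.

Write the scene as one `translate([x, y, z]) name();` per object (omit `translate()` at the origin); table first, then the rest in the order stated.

table();
translate([588, -680, 0]) stool();
translate([588, 1102, 0]) stool();
translate([-634, 211, 0]) stool();
translate([1810, 211, 0]) stool();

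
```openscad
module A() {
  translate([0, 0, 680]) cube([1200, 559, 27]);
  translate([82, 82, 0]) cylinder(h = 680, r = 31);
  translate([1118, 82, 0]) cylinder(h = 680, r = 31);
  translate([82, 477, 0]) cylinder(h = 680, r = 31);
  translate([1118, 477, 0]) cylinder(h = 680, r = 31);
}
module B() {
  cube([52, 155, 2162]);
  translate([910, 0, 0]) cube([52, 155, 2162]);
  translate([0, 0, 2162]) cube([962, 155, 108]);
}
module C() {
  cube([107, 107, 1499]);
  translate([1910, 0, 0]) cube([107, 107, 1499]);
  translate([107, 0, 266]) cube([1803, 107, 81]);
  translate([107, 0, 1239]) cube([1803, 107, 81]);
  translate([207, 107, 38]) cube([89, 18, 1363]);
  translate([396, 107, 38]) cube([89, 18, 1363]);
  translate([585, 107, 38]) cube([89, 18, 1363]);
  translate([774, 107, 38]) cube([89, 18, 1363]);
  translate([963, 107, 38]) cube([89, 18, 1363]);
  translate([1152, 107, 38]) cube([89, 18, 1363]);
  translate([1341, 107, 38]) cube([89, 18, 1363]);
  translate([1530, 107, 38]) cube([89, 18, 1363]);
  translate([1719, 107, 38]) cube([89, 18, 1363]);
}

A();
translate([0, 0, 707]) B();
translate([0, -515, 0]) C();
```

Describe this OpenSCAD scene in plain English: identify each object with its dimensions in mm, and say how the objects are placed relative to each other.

A is a table with a 1200×559 mm rectangular top, 27 mm thick, top surface at z = 707 mm, supported by four round legs of 62 mm diameter, each leg's bounding box inset 51 mm from the nearest pair of top edges, running from the floor.

B is a rectangular door frame: two vertical jambs of 52×155 mm section, 2162 mm tall, with a clear opening 858 mm wide between their inner faces. A header 108 mm tall and 155 mm deep lies on top of the jambs and spans the full outside width.

C is a fence section. Two 107×107 mm posts, 1499 mm tall, stand on the floor with a clear span of 1803 mm between their inner faces. Two horizontal rails of 107×81 mm section span the gap between the posts with their undersides at z = 266 mm and z = 1239 mm, flush with the posts' −y face. 9 pickets, each 89 mm wide, 18 mm thick and 1363 mm tall, are fixed to the +y face of the rails with their bottoms at z = 38 mm, evenly spaced across the span with equal gaps (rounded down to the nearest mm) at the −x end and between each pair — any rounding remainder accumulates at the +x end.

The door frame is on top of the table. The fence section is on the floor beside the table on its −y side.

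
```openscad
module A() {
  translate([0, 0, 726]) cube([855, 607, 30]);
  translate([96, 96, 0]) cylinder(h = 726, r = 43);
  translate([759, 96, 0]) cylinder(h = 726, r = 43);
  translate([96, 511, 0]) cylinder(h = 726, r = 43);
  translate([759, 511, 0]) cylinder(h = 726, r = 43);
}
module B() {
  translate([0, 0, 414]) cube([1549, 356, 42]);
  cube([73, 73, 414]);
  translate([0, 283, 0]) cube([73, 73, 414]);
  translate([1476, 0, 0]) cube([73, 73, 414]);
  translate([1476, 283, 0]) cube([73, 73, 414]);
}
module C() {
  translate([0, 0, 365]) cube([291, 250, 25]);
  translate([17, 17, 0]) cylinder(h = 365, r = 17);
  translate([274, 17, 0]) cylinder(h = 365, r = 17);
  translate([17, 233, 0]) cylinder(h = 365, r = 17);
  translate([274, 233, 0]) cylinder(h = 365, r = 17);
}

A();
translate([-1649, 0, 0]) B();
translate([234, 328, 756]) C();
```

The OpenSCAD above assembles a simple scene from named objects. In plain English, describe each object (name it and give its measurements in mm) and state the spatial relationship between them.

A is a table: top 855 mm (x) × 607 mm (y), 30 mm thick, upper face at z = 756 mm, on four round legs of 86 mm diameter, each leg's bounding box inset 53 mm from the nearest pair of top edges, running from z = 0 to the bottom of the top.

B is a long wooden bench with a 1549 mm (x) × 356 mm (y) seat, 42 mm thick, its top surface 456 mm above the floor. Four 73 mm square legs at the seat corners, flush with the edges, run from z = 0 to the seat underside.

C is a simple wooden stool: a rectangular seat 291 mm (x) by 250 mm (y), 25 mm thick, top face at z = 390 mm, on four round legs, each 34 mm in diameter. The legs rest on z = 0, each leg's axis is inset half a diameter from the nearest pair of seat edges (so the leg's bounding box is flush with the corner).

The bench is on the floor beside the table on its −x side. The stool is on top of the table.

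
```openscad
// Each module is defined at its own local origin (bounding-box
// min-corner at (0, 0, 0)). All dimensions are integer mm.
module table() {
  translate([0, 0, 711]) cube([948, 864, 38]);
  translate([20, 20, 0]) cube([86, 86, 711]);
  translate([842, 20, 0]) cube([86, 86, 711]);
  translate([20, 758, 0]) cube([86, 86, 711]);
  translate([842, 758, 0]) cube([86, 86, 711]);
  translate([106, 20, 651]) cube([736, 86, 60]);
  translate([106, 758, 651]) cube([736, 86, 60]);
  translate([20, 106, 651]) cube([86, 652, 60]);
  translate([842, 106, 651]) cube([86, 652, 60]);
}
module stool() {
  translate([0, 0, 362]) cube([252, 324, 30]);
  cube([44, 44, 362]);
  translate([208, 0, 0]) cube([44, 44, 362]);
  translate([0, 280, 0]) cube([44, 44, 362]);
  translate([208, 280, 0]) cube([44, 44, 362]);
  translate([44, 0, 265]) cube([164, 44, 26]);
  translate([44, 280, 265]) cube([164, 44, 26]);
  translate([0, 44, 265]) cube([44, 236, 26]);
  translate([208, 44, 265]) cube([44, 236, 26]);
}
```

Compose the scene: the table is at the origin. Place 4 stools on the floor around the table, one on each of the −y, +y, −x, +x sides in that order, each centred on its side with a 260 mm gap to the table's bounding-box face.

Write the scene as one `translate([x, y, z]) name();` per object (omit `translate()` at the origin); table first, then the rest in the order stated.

table();
translate([348, -584, 0]) stool();
translate([348, 1124, 0]) stool();
translate([-512, 270, 0]) stool();
translate([1208, 270, 0]) stool();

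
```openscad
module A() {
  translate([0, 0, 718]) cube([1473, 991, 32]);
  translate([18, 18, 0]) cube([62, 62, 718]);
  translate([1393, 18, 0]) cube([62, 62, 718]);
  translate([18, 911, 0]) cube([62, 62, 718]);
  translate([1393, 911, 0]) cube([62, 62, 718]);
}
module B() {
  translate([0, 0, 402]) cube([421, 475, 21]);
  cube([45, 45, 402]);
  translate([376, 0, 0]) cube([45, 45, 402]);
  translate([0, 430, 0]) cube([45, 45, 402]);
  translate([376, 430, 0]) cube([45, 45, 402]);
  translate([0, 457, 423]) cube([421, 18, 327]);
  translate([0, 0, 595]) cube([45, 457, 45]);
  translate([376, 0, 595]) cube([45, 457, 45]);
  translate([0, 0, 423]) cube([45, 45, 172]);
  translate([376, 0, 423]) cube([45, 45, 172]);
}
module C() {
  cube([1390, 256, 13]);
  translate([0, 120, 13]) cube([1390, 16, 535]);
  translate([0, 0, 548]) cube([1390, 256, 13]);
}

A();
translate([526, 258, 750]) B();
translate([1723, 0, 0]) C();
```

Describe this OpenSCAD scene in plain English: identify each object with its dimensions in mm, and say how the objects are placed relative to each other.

A is a table: top 1473 mm (x) × 991 mm (y), 32 mm thick, upper face at z = 750 mm, on four 62×62 mm square legs, each inset 18 mm from the nearest pair of top edges, running from z = 0 to the bottom of the top.

B is a chair. The seat is a 421×475×21 mm slab with its top at z = 423 mm, on four 45×45 mm corner legs (flush with the seat edges, standing on z = 0). A flat backrest 18 mm thick, 327 mm tall, spans the full seat width and rises from the seat top along its +y edge, rear face flush with the rear of the seat. Two armrests of 45×45 mm section run along each side from the seat's front edge to the front of the backrest, top faces 217 mm above the seat top and outer faces flush with the seat's x-edges; a 45×45 mm post under the front of each armrest stands on the seat at the front corner.

C is an I-beam lying along x, 1390 mm long. Overall section height 561 mm. Two flanges 256 mm wide (y) and 13 mm thick, one on the floor and one at the top; a web 16 mm thick runs between them, centred on the flange width.

The chair is on top of the table, centred. The I-beam is on the floor beside the table on its +x side.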